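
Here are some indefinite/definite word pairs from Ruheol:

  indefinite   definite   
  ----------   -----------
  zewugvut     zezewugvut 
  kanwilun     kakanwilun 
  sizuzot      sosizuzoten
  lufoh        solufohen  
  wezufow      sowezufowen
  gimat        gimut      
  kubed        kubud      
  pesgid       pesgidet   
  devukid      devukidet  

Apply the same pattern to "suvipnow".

zewugvut and sizuzot both end in -t yet inflect differently (zezewugvut, sosizuzoten), so the final letter is not what conditions the rule; the last vowel is.
"suvipnow" has last vowel 'o'. The stems whose last vowel is 'o' (sizuzot → sosizuzoten, lufoh → solufohen, wezufow → sowezufowen) add so- … -en around the stem.
The other patterns: stems whose last vowel is 'u' repeat the first consonant+vowel as a prefix; stems whose last vowel is 'a' or 'e' change the last vowel to 'u'; stems whose last vowel is 'i' add -et.
So suvipnow → sosuvipnowen.

sosuvipnowen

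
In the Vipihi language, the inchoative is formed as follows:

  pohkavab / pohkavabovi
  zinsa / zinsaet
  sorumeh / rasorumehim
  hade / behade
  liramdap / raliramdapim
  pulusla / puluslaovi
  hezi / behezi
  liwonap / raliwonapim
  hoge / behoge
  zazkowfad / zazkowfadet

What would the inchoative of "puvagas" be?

puvagasovi

"puvagas" begins with p-. The stems beginning with p- (pohkavab → pohkavabovi, pulusla → puluslaovi) add -ovi.
So puvagas → puvagasovi.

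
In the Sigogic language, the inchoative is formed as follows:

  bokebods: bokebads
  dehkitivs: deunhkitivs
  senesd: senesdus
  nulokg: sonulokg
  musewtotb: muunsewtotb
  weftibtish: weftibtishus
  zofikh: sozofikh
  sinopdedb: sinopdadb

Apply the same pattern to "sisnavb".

siunsnavb

zofikh and weftibtish both end in -h yet inflect differently (sozofikh, weftibtishus), so the final letter is not what conditions the rule; the second-to-last letter is.
"sisnavb" has second-to-last letter 'v'. The one such stem in the data (dehkitivs → deunhkitivs) inserts -un- after the first vowel (as does musewtotb), so the same rule applies.
The other patterns: stems whose second-to-last letter is 'k' add the prefix so-; stems whose second-to-last letter is 'd' change the last vowel to 'a'; stems whose second-to-last letter is 's' add -us.
So sisnavb → siunsnavb.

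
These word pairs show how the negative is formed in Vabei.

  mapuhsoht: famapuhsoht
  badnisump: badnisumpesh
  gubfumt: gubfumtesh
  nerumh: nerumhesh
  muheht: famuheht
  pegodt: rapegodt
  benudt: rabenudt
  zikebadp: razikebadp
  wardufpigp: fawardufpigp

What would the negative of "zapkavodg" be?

"zapkavodg" has second-to-last letter 'd'. The stems whose second-to-last letter is 'd' (zikebadp → razikebadp, pegodt → rapegodt, benudt → rabenudt) add the prefix ra-.
The other patterns: stems whose second-to-last letter is 'm' add -esh; stems whose second-to-last letter is 'g' or 'h' add the prefix fa-.
So zapkavodg → razapkavodg.

razapkavodg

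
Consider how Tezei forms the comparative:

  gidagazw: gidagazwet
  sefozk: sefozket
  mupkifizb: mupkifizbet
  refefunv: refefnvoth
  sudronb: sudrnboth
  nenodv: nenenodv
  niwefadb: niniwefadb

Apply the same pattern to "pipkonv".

"pipkonv" has second-to-last letter 'n'. The stems whose second-to-last letter is 'n' (refefunv → refefnvoth, sudronb → sudrnboth) delete the last vowel and add -oth.
The other patterns: stems whose second-to-last letter is 'z' add -et; stems whose second-to-last letter is 'd' repeat the first consonant+vowel as a prefix.
So pipkonv → pipknvoth.

pipknvoth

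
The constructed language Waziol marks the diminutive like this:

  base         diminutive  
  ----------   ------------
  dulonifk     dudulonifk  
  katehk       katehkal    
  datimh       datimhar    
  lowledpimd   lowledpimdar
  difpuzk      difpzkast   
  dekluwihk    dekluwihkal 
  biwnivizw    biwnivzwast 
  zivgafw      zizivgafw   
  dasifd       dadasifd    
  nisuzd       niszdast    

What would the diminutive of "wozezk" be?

wozzkast

lowledpimd and nisuzd both end in -d yet inflect differently (lowledpimdar, niszdast), so the final letter is not what conditions the rule; the second-to-last letter is.
"wozezk" has second-to-last letter 'z'. The stems whose second-to-last letter is 'z' (biwnivizw → biwnivzwast, difpuzk → difpzkast, nisuzd → niszdast) delete the last vowel and add -ast.
The other patterns: stems whose second-to-last letter is 'm' add -ar; stems whose second-to-last letter is 'f' repeat the first consonant+vowel as a prefix; stems whose second-to-last letter is 'h' add -al.
So wozezk → wozzkast.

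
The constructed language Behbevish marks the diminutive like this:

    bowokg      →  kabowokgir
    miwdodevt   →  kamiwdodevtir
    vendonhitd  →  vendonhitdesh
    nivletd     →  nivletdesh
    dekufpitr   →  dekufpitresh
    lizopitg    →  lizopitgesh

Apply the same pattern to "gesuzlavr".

lizopitg and bowokg both end in -g yet inflect differently (lizopitgesh, kabowokgir), so the final letter is not what conditions the rule; the second-to-last letter is.
"gesuzlavr" has second-to-last letter 'v'. The one such stem in the data (miwdodevt → kamiwdodevtir) adds ka- … -ir around the stem, so the same rule applies.
So gesuzlavr → kagesuzlavrir.

kagesuzlavrir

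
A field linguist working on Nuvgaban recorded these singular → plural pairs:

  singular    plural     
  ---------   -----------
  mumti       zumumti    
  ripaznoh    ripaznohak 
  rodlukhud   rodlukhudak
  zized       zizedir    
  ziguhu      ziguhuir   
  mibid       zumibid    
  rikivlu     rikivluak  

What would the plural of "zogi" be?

rodlukhud and mibid both end in -d yet inflect differently (rodlukhudak, zumibid), so the final letter is not what conditions the rule; the first letter is.
"zogi" begins with z-. The stems beginning with z- (ziguhu → ziguhuir, zized → zizedir) add -ir.
So zogi → zogiir.

zogiir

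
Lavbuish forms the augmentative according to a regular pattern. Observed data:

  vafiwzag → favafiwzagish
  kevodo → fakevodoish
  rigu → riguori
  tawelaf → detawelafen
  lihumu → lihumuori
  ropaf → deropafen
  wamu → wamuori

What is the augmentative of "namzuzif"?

denamzuzifen

"namzuzif" ends in -f. The stems ending in -f (tawelaf → detawelafen, ropaf → deropafen) add de- … -en around the stem.
So namzuzif → denamzuzifen.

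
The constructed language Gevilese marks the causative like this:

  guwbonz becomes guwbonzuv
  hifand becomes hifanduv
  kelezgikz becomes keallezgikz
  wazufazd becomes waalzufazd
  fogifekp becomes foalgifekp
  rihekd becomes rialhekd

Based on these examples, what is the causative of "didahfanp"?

guwbonz and kelezgikz both end in -z yet inflect differently (guwbonzuv, keallezgikz), so the final letter is not what conditions the rule; the second-to-last letter is.
"didahfanp" has second-to-last letter 'n'. The stems whose second-to-last letter is 'n' (guwbonz → guwbonzuv, hifand → hifanduv) add -uv.
The other pattern: stems whose second-to-last letter is 'k' or 'z' insert -al- after the first vowel.
So didahfanp → didahfanpuv.

didahfanpuv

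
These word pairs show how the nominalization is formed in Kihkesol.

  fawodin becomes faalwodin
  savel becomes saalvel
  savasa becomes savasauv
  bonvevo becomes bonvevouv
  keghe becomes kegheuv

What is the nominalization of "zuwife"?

zuwifeuv

savel and keghe both have last vowel 'e' yet inflect differently (saalvel, kegheuv), so the last vowel is not what conditions the rule; whether the stem ends in a vowel or a consonant is.
"zuwife" ends in a vowel. The stems ending in a vowel (savasa → savasauv, bonvevo → bonvevouv, keghe → kegheuv) add -uv.
So zuwife → zuwifeuv.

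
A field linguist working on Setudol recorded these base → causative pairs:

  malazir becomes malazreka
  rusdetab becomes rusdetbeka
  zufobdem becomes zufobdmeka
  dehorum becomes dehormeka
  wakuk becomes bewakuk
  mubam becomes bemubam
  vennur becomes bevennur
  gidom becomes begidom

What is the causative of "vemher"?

"vemher" has 2 vowels. The stems with 2 vowels (wakuk → bewakuk, mubam → bemubam, vennur → bevennur) add the prefix be-.
So vemher → bevemher.

bevemher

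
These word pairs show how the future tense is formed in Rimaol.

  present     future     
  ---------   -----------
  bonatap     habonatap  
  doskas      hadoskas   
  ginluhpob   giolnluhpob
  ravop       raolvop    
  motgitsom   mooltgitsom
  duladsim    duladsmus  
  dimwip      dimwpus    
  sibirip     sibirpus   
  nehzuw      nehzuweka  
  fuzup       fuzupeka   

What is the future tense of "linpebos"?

bonatap and ravop both end in -p yet inflect differently (habonatap, raolvop), so the final letter is not what conditions the rule; the last vowel is.
"linpebos" has last vowel 'o'. The stems whose last vowel is 'o' (ginluhpob → giolnluhpob, ravop → raolvop, motgitsom → mooltgitsom) insert -ol- after the first vowel.
So linpebos → liolnpebos.

liolnpebos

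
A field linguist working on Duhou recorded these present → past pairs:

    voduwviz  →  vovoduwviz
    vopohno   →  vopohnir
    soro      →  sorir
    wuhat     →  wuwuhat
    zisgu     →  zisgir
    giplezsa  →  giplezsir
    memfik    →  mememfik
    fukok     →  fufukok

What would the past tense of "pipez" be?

wuhat and giplezsa both have last vowel 'a' yet inflect differently (wuwuhat, giplezsir), so the last vowel is not what conditions the rule; whether the stem ends in a vowel or a consonant is.
"pipez" ends in a consonant. The stems ending in a consonant (fukok → fufukok, wuhat → wuwuhat, memfik → mememfik) repeat the first consonant+vowel as a prefix.
The other pattern: stems ending in a vowel drop the final letter and add -ir.
So pipez → pipipez.

pipipez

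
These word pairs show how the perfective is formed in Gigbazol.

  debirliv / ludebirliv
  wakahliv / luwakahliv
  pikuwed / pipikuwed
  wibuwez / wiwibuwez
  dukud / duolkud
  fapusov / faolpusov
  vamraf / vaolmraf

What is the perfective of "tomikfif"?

pikuwed and dukud both end in -d yet inflect differently (pipikuwed, duolkud), so the final letter is not what conditions the rule; the last vowel is.
"tomikfif" has last vowel 'i'. The stems whose last vowel is 'i' (debirliv → ludebirliv, wakahliv → luwakahliv) add the prefix lu-.
So tomikfif → lutomikfif.

lutomikfif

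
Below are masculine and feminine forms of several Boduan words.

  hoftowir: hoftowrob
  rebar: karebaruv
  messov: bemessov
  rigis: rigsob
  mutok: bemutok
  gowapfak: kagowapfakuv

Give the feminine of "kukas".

kakukasuv

"kukas" has last vowel 'a'. The stems whose last vowel is 'a' (gowapfak → kagowapfakuv, rebar → karebaruv) add ka- … -uv around the stem.
The other patterns: stems whose last vowel is 'i' delete the last vowel and add -ob; stems whose last vowel is 'o' add the prefix be-.
So kukas → kakukasuv.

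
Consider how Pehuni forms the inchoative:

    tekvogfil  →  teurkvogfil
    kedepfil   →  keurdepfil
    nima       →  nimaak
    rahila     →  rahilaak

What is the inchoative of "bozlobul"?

bourzlobul

"bozlobul" ends in a consonant. The stems ending in a consonant (kedepfil → keurdepfil, tekvogfil → teurkvogfil) insert -ur- after the first vowel.
The other pattern: stems ending in a vowel add -ak.
So bozlobul → bourzlobul.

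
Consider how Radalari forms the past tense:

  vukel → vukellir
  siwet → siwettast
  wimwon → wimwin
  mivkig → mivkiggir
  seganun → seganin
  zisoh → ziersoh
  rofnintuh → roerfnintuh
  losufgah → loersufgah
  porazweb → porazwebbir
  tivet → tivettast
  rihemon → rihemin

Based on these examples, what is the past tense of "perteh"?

peerrteh

"perteh" ends in -h. The stems ending in -h (zisoh → ziersoh, losufgah → loersufgah, rofnintuh → roerfnintuh) insert -er- after the first vowel.
The other patterns: stems ending in -n change the last vowel to 'i'; stems ending in -t double the final consonant and add -ast; stems ending in -b, -g or -l double the final consonant and add -ir.
So perteh → peerrteh.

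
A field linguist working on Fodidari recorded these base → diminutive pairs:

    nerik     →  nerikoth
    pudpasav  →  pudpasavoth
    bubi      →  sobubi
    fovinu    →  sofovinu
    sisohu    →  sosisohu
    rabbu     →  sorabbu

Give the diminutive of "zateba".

nerik and bubi both have last vowel 'i' yet inflect differently (nerikoth, sobubi), so the last vowel is not what conditions the rule; whether the stem ends in a vowel or a consonant is.
"zateba" ends in a vowel. The stems ending in a vowel (bubi → sobubi, fovinu → sofovinu, sisohu → sosisohu) add the prefix so-.
So zateba → sozateba.

sozateba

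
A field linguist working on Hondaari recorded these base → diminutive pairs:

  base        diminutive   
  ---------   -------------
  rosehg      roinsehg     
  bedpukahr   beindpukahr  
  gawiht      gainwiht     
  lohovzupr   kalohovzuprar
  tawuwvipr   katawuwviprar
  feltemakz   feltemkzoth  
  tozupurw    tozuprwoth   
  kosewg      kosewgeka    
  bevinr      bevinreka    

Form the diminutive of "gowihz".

goinwihz

bedpukahr and lohovzupr both end in -r yet inflect differently (beindpukahr, kalohovzuprar), so the final letter is not what conditions the rule; the second-to-last letter is.
"gowihz" has second-to-last letter 'h'. The stems whose second-to-last letter is 'h' (rosehg → roinsehg, bedpukahr → beindpukahr, gawiht → gainwiht) insert -in- after the first vowel.
So gowihz → goinwihz.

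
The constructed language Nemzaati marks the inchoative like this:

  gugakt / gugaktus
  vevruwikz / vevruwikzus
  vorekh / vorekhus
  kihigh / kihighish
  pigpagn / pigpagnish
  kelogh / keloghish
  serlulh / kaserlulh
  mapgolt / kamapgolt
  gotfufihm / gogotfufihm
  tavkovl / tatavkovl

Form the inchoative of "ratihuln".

karatihuln

vorekh and kihigh both end in -h yet inflect differently (vorekhus, kihighish), so the final letter is not what conditions the rule; the second-to-last letter is.
"ratihuln" has second-to-last letter 'l'. The stems whose second-to-last letter is 'l' (serlulh → kaserlulh, mapgolt → kamapgolt) add the prefix ka-.
The other patterns: stems whose second-to-last letter is 'k' add -us; stems whose second-to-last letter is 'g' add -ish; stems whose second-to-last letter is 'h' or 'v' repeat the first consonant+vowel as a prefix.
So ratihuln → karatihuln.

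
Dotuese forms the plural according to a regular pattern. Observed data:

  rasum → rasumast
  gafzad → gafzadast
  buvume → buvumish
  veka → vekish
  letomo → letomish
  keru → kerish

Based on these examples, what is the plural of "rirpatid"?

rirpatidast

gafzad and veka both have last vowel 'a' yet inflect differently (gafzadast, vekish), so the last vowel is not what conditions the rule; whether the stem ends in a vowel or a consonant is.
"rirpatid" ends in a consonant. The stems ending in a consonant (rasum → rasumast, gafzad → gafzadast) add -ast.
The other pattern: stems ending in a vowel drop the final letter and add -ish.
So rirpatid → rirpatidast.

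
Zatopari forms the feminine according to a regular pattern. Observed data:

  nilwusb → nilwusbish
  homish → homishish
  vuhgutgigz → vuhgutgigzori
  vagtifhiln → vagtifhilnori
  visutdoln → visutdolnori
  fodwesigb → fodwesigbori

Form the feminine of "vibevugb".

nilwusb and fodwesigb both end in -b yet inflect differently (nilwusbish, fodwesigbori), so the final letter is not what conditions the rule; the second-to-last letter is.
"vibevugb" has second-to-last letter 'g'. The stems whose second-to-last letter is 'g' (vuhgutgigz → vuhgutgigzori, fodwesigb → fodwesigbori) add -ori.
The other pattern: stems whose second-to-last letter is 's' add -ish.
So vibevugb → vibevugbori.

vibevugbori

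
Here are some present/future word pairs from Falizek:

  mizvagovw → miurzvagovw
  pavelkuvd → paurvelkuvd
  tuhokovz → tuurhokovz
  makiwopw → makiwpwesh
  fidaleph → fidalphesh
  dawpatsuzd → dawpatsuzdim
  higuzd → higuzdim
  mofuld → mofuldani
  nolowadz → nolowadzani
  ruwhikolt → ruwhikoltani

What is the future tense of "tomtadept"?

tomtadptesh

mizvagovw and makiwopw both end in -w yet inflect differently (miurzvagovw, makiwpwesh), so the final letter is not what conditions the rule; the second-to-last letter is.
"tomtadept" has second-to-last letter 'p'. The stems whose second-to-last letter is 'p' (makiwopw → makiwpwesh, fidaleph → fidalphesh) delete the last vowel and add -esh.
The other patterns: stems whose second-to-last letter is 'v' insert -ur- after the first vowel; stems whose second-to-last letter is 'z' add -im; stems whose second-to-last letter is 'd' or 'l' add -ani.
So tomtadept → tomtadptesh.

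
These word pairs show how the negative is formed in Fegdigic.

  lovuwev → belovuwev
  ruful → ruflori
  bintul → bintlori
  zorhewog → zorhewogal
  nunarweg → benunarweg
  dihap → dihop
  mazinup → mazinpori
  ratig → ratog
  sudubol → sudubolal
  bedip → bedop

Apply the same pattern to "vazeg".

ratig and zorhewog both end in -g yet inflect differently (ratog, zorhewogal), so the final letter is not what conditions the rule; the last vowel is.
"vazeg" has last vowel 'e'. The stems whose last vowel is 'e' (nunarweg → benunarweg, lovuwev → belovuwev) add the prefix be-.
The other patterns: stems whose last vowel is 'a' or 'i' change the last vowel to 'o'; stems whose last vowel is 'o' add -al; stems whose last vowel is 'u' delete the last vowel and add -ori.
So vazeg → bevazeg.

bevazeg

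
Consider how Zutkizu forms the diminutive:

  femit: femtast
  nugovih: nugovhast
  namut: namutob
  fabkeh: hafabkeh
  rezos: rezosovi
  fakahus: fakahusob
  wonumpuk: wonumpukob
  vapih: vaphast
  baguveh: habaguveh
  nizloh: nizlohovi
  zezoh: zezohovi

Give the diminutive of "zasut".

zasutob

femit and namut both end in -t yet inflect differently (femtast, namutob), so the final letter is not what conditions the rule; the last vowel is.
"zasut" has last vowel 'u'. The stems whose last vowel is 'u' (wonumpuk → wonumpukob, fakahus → fakahusob, namut → namutob) add -ob.
The other patterns: stems whose last vowel is 'i' delete the last vowel and add -ast; stems whose last vowel is 'e' add the prefix ha-; stems whose last vowel is 'o' add -ovi.
So zasut → zasutob.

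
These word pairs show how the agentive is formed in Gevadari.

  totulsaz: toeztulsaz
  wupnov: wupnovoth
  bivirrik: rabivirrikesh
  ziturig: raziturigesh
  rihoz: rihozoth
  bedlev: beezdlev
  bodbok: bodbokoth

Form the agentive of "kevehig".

rakevehigesh

bodbok and bivirrik both end in -k yet inflect differently (bodbokoth, rabivirrikesh), so the final letter is not what conditions the rule; the last vowel is.
"kevehig" has last vowel 'i'. The stems whose last vowel is 'i' (ziturig → raziturigesh, bivirrik → rabivirrikesh) add ra- … -esh around the stem.
So kevehig → rakevehigesh.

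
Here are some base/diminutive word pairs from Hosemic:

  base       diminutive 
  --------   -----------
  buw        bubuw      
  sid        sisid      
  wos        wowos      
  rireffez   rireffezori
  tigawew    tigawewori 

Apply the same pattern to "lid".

lilid

buw and tigawew both end in -w yet inflect differently (bubuw, tigawewori), so the final letter is not what conditions the rule; the number of vowels is.
"lid" has 1 vowel. The stems with 1 vowel (buw → bubuw, sid → sisid, wos → wowos) repeat the first consonant+vowel as a prefix.
So lid → lilid.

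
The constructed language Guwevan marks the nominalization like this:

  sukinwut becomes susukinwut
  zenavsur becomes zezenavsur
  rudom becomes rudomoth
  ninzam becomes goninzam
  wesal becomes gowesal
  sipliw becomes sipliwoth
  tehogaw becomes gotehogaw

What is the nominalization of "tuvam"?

gotuvam

ninzam and rudom both end in -m yet inflect differently (goninzam, rudomoth), so the final letter is not what conditions the rule; the last vowel is.
"tuvam" has last vowel 'a'. The stems whose last vowel is 'a' (tehogaw → gotehogaw, wesal → gowesal, ninzam → goninzam) add the prefix go-.
The other patterns: stems whose last vowel is 'u' repeat the first consonant+vowel as a prefix; stems whose last vowel is 'i' or 'o' add -oth.
So tuvam → gotuvam.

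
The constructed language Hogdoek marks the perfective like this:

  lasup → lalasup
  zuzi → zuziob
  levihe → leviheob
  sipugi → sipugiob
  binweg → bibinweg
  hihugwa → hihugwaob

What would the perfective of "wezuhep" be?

wewezuhep

binweg and levihe both have last vowel 'e' yet inflect differently (bibinweg, leviheob), so the last vowel is not what conditions the rule; whether the stem ends in a vowel or a consonant is.
"wezuhep" ends in a consonant. The stems ending in a consonant (binweg → bibinweg, lasup → lalasup) repeat the first consonant+vowel as a prefix.
The other pattern: stems ending in a vowel add -ob.
So wezuhep → wewezuhep.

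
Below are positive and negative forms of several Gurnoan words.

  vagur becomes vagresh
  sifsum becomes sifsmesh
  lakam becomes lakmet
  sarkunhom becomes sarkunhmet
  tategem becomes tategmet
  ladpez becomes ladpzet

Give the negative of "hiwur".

"hiwur" has last vowel 'u'. The stems whose last vowel is 'u' (vagur → vagresh, sifsum → sifsmesh) delete the last vowel and add -esh.
So hiwur → hiwresh.

hiwresh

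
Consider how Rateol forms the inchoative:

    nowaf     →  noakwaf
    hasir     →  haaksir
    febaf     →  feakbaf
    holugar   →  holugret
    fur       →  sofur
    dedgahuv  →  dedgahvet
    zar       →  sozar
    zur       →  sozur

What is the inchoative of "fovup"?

"fovup" has 2 vowels. The stems with 2 vowels (nowaf → noakwaf, febaf → feakbaf, hasir → haaksir) insert -ak- after the first vowel.
So fovup → foakvup.

foakvup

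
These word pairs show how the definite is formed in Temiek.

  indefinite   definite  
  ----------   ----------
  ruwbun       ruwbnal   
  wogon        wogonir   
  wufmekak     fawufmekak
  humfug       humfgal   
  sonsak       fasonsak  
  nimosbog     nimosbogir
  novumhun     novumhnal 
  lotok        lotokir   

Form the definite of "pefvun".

pefvnal

wogon and novumhun both end in -n yet inflect differently (wogonir, novumhnal), so the final letter is not what conditions the rule; the last vowel is.
"pefvun" has last vowel 'u'. The stems whose last vowel is 'u' (novumhun → novumhnal, ruwbun → ruwbnal, humfug → humfgal) delete the last vowel and add -al.
The other patterns: stems whose last vowel is 'o' add -ir; stems whose last vowel is 'a' add the prefix fa-.
So pefvun → pefvnal.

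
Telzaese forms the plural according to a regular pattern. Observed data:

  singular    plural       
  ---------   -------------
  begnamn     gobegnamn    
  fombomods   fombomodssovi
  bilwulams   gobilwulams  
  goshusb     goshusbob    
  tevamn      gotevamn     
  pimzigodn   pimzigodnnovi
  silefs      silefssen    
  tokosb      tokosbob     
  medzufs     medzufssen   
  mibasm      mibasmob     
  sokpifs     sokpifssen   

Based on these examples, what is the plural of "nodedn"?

nodednnovi

begnamn and pimzigodn both end in -n yet inflect differently (gobegnamn, pimzigodnnovi), so the final letter is not what conditions the rule; the second-to-last letter is.
"nodedn" has second-to-last letter 'd'. The stems whose second-to-last letter is 'd' (pimzigodn → pimzigodnnovi, fombomods → fombomodssovi) double the final consonant and add -ovi.
So nodedn → nodednnovi.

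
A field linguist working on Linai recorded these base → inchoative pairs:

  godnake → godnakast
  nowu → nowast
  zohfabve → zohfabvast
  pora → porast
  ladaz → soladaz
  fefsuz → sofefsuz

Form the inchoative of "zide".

fefsuz and nowu both have last vowel 'u' yet inflect differently (sofefsuz, nowast), so the last vowel is not what conditions the rule; whether the stem ends in a vowel or a consonant is.
"zide" ends in a vowel. The stems ending in a vowel (nowu → nowast, pora → porast, zohfabve → zohfabvast) drop the final letter and add -ast.
The other pattern: stems ending in a consonant add the prefix so-.
So zide → zidast.

zidast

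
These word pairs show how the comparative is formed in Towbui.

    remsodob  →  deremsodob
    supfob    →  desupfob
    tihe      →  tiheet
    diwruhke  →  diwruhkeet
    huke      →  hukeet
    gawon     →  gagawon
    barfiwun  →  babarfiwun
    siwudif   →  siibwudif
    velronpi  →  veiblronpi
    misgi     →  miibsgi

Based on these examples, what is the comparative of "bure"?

remsodob and gawon both have last vowel 'o' yet inflect differently (deremsodob, gagawon), so the last vowel is not what conditions the rule; the final letter is.
"bure" ends in -e. The stems ending in -e (tihe → tiheet, diwruhke → diwruhkeet, huke → hukeet) add -et.
So bure → bureet.

bureet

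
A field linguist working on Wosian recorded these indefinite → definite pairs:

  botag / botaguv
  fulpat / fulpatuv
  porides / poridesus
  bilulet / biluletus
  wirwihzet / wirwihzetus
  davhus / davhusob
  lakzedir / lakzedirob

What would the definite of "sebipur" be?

fulpat and bilulet both end in -t yet inflect differently (fulpatuv, biluletus), so the final letter is not what conditions the rule; the last vowel is.
"sebipur" has last vowel 'u'. The one such stem in the data (davhus → davhusob) adds -ob, so the same rule applies.
The other patterns: stems whose last vowel is 'a' add -uv; stems whose last vowel is 'e' add -us.
So sebipur → sebipurob.

sebipurob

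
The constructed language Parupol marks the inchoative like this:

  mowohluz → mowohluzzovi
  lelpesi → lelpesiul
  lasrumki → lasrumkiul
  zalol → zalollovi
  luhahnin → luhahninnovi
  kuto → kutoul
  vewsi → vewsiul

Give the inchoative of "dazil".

dazillovi

zalol and kuto both have last vowel 'o' yet inflect differently (zalollovi, kutoul), so the last vowel is not what conditions the rule; whether the stem ends in a vowel or a consonant is.
"dazil" ends in a consonant. The stems ending in a consonant (mowohluz → mowohluzzovi, zalol → zalollovi, luhahnin → luhahninnovi) double the final consonant and add -ovi.
So dazil → dazillovi.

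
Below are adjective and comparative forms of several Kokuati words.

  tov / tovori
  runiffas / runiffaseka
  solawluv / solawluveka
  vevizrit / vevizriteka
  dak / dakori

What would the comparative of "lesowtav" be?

lesowtaveka

tov and solawluv both end in -v yet inflect differently (tovori, solawluveka), so the final letter is not what conditions the rule; the number of vowels is.
"lesowtav" has 3 vowels. The stems with 3 vowels (vevizrit → vevizriteka, runiffas → runiffaseka, solawluv → solawluveka) add -eka.
So lesowtav → lesowtaveka.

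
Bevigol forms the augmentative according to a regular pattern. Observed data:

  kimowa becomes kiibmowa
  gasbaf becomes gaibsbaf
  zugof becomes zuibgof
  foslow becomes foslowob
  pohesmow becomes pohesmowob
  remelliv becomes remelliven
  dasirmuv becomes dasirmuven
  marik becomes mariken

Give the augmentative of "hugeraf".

zugof and foslow both have last vowel 'o' yet inflect differently (zuibgof, foslowob), so the last vowel is not what conditions the rule; the final letter is.
"hugeraf" ends in -f. The stems ending in -f (gasbaf → gaibsbaf, zugof → zuibgof) insert -ib- after the first vowel.
So hugeraf → huibgeraf.

huibgeraf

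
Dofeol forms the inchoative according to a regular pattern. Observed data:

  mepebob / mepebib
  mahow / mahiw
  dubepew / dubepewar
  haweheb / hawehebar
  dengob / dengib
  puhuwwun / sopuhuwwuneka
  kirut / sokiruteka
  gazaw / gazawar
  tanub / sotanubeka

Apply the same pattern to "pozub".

sopozubeka

dengob and tanub both end in -b yet inflect differently (dengib, sotanubeka), so the final letter is not what conditions the rule; the last vowel is.
"pozub" has last vowel 'u'. The stems whose last vowel is 'u' (puhuwwun → sopuhuwwuneka, tanub → sotanubeka, kirut → sokiruteka) add so- … -eka around the stem.
So pozub → sopozubeka.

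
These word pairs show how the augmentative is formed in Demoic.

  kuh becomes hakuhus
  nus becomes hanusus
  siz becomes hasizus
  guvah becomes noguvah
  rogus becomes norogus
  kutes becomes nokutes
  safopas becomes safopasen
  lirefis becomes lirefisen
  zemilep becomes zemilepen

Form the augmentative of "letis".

noletis

"letis" has 2 vowels. The stems with 2 vowels (guvah → noguvah, rogus → norogus, kutes → nokutes) add the prefix no-.
So letis → noletis.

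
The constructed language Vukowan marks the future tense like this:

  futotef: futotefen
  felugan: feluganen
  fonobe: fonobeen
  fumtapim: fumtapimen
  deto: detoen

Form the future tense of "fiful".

fifulen

Every pair shown (futotef → futotefen, felugan → feluganen, fonobe → fonobeen, …) follows the same rule: add -en.
So fiful → fifulen.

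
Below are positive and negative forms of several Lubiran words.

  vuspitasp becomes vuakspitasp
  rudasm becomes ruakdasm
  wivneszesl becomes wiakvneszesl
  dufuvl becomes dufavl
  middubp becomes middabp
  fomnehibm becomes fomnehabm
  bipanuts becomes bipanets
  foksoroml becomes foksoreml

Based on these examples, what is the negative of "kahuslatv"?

"kahuslatv" has second-to-last letter 't'. The one such stem in the data (bipanuts → bipanets) changes the last vowel to 'e' (as does foksoroml), so the same rule applies.
The other patterns: stems whose second-to-last letter is 's' insert -ak- after the first vowel; stems whose second-to-last letter is 'b' or 'v' change the last vowel to 'a'.
So kahuslatv → kahusletv.

kahusletv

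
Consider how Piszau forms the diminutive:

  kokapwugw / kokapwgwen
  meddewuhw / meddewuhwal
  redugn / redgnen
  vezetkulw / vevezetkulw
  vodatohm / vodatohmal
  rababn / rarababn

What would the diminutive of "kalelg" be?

"kalelg" has second-to-last letter 'l'. The one such stem in the data (vezetkulw → vevezetkulw) repeats the first consonant+vowel as a prefix (as does rababn), so the same rule applies.
So kalelg → kakalelg.

kakalelg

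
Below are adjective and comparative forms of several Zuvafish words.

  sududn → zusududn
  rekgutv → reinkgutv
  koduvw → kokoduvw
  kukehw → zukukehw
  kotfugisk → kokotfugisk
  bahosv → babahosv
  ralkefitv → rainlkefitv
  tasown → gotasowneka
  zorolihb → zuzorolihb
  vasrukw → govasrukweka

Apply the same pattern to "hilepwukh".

"hilepwukh" has second-to-last letter 'k'. The one such stem in the data (vasrukw → govasrukweka) adds go- … -eka around the stem, so the same rule applies.
The other patterns: stems whose second-to-last letter is 't' insert -in- after the first vowel; stems whose second-to-last letter is 's' or 'v' repeat the first consonant+vowel as a prefix; stems whose second-to-last letter is 'd' or 'h' add the prefix zu-.
So hilepwukh → gohilepwukheka.

gohilepwukheka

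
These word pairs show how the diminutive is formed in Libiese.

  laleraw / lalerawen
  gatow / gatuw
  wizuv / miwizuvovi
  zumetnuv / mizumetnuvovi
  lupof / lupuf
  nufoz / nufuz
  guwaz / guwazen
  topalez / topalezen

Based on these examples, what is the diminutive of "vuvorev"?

vuvoreven

gatow and laleraw both end in -w yet inflect differently (gatuw, lalerawen), so the final letter is not what conditions the rule; the last vowel is.
"vuvorev" has last vowel 'e'. The one such stem in the data (topalez → topalezen) adds -en, so the same rule applies.
The other patterns: stems whose last vowel is 'u' add mi- … -ovi around the stem; stems whose last vowel is 'o' change the last vowel to 'u'.
So vuvorev → vuvoreven.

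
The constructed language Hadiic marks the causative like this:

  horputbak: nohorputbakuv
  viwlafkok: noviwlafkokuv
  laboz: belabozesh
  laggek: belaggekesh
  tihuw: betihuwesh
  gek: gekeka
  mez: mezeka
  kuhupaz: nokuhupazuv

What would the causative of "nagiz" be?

"nagiz" has 2 vowels. The stems with 2 vowels (laggek → belaggekesh, tihuw → betihuwesh, laboz → belabozesh) add be- … -esh around the stem.
So nagiz → benagizesh.

benagizesh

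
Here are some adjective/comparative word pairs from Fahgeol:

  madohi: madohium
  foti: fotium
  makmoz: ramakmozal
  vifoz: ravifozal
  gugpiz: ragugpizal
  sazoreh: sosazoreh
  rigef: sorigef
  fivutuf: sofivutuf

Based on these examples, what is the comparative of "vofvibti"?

madohi and gugpiz both have last vowel 'i' yet inflect differently (madohium, ragugpizal), so the last vowel is not what conditions the rule; the final letter is.
"vofvibti" ends in -i. The stems ending in -i (madohi → madohium, foti → fotium) add -um.
The other patterns: stems ending in -z add ra- … -al around the stem; stems ending in -f or -h add the prefix so-.
So vofvibti → vofvibtium.

vofvibtium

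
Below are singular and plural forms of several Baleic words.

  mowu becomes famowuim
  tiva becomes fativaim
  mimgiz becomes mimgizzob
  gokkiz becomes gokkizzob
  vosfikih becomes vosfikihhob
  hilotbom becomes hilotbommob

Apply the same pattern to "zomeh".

mowu and mimgiz both begin with m- yet inflect differently (famowuim, mimgizzob), so the first letter is not what conditions the rule; whether the stem ends in a vowel or a consonant is.
"zomeh" ends in a consonant. The stems ending in a consonant (mimgiz → mimgizzob, gokkiz → gokkizzob, vosfikih → vosfikihhob) double the final consonant and add -ob.
So zomeh → zomehhob.

zomehhob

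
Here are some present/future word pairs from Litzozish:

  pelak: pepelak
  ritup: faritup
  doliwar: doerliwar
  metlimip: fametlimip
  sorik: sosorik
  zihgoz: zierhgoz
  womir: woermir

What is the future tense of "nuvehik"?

metlimip and sorik both have last vowel 'i' yet inflect differently (fametlimip, sosorik), so the last vowel is not what conditions the rule; the final letter is.
"nuvehik" ends in -k. The stems ending in -k (pelak → pepelak, sorik → sosorik) repeat the first consonant+vowel as a prefix.
So nuvehik → nunuvehik.

nunuvehik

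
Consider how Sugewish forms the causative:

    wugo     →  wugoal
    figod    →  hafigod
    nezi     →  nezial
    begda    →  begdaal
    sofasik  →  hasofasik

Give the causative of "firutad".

hafirutad

"firutad" ends in a consonant. The stems ending in a consonant (sofasik → hasofasik, figod → hafigod) add the prefix ha-.
So firutad → hafirutad.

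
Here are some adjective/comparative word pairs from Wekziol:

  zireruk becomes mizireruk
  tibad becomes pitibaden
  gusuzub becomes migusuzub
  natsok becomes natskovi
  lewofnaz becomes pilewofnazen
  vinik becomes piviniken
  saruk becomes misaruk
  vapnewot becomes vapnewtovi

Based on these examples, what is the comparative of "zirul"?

mizirul

natsok and saruk both end in -k yet inflect differently (natskovi, misaruk), so the final letter is not what conditions the rule; the last vowel is.
"zirul" has last vowel 'u'. The stems whose last vowel is 'u' (saruk → misaruk, gusuzub → migusuzub, zireruk → mizireruk) add the prefix mi-.
The other patterns: stems whose last vowel is 'o' delete the last vowel and add -ovi; stems whose last vowel is 'a' or 'i' add pi- … -en around the stem.
So zirul → mizirul.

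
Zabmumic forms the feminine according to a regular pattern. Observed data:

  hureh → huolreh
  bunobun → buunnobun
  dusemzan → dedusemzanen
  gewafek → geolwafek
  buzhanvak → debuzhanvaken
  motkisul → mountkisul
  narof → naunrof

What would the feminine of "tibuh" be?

tiunbuh

gewafek and buzhanvak both end in -k yet inflect differently (geolwafek, debuzhanvaken), so the final letter is not what conditions the rule; the last vowel is.
"tibuh" has last vowel 'u'. The stems whose last vowel is 'u' (motkisul → mountkisul, bunobun → buunnobun) insert -un- after the first vowel.
So tibuh → tiunbuh.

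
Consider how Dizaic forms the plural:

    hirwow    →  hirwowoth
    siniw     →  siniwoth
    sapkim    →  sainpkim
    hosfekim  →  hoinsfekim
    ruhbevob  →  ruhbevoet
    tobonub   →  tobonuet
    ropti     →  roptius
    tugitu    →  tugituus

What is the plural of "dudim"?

siniw and sapkim both have last vowel 'i' yet inflect differently (siniwoth, sainpkim), so the last vowel is not what conditions the rule; the final letter is.
"dudim" ends in -m. The stems ending in -m (sapkim → sainpkim, hosfekim → hoinsfekim) insert -in- after the first vowel.
So dudim → duindim.

duindim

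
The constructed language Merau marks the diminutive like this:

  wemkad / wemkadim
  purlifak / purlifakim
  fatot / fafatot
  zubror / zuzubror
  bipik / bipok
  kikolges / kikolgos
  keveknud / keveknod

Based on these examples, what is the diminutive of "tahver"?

tahvor

"tahver" has last vowel 'e'. The one such stem in the data (kikolges → kikolgos) changes the last vowel to 'o' (as do bipik, keveknud), so the same rule applies.
The other patterns: stems whose last vowel is 'a' add -im; stems whose last vowel is 'o' repeat the first consonant+vowel as a prefix.
So tahver → tahvor.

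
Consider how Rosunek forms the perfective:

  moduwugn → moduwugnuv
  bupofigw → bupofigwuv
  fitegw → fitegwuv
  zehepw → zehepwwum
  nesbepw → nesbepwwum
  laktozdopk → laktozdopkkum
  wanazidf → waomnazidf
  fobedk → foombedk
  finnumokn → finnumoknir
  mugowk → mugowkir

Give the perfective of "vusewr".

laktozdopk and mugowk both end in -k yet inflect differently (laktozdopkkum, mugowkir), so the final letter is not what conditions the rule; the second-to-last letter is.
"vusewr" has second-to-last letter 'w'. The one such stem in the data (mugowk → mugowkir) adds -ir, so the same rule applies.
The other patterns: stems whose second-to-last letter is 'p' double the final consonant and add -um; stems whose second-to-last letter is 'g' add -uv; stems whose second-to-last letter is 'd' insert -om- after the first vowel.
So vusewr → vusewrir.

vusewrir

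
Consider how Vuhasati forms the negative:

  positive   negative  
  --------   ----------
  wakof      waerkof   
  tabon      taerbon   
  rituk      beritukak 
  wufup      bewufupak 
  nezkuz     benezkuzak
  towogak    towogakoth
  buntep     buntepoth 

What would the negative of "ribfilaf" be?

ribfilafoth

rituk and towogak both end in -k yet inflect differently (beritukak, towogakoth), so the final letter is not what conditions the rule; the last vowel is.
"ribfilaf" has last vowel 'a'. The one such stem in the data (towogak → towogakoth) adds -oth, so the same rule applies.
The other patterns: stems whose last vowel is 'o' insert -er- after the first vowel; stems whose last vowel is 'u' add be- … -ak around the stem.
So ribfilaf → ribfilafoth.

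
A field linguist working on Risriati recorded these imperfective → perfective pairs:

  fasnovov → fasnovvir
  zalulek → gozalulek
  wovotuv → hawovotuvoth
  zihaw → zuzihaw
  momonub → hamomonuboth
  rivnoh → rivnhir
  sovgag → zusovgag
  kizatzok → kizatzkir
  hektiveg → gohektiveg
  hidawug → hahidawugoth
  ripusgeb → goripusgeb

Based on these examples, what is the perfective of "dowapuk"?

fasnovov and wovotuv both end in -v yet inflect differently (fasnovvir, hawovotuvoth), so the final letter is not what conditions the rule; the last vowel is.
"dowapuk" has last vowel 'u'. The stems whose last vowel is 'u' (momonub → hamomonuboth, wovotuv → hawovotuvoth, hidawug → hahidawugoth) add ha- … -oth around the stem.
So dowapuk → hadowapukoth.

hadowapukoth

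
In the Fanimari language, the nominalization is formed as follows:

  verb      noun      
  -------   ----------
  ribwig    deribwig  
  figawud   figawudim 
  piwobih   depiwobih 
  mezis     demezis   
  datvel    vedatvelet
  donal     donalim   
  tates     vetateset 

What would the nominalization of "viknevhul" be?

donal and datvel both end in -l yet inflect differently (donalim, vedatvelet), so the final letter is not what conditions the rule; the last vowel is.
"viknevhul" has last vowel 'u'. The one such stem in the data (figawud → figawudim) adds -im, so the same rule applies.
So viknevhul → viknevhulim.

viknevhulim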